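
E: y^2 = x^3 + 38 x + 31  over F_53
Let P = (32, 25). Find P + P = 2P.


Doubling: s = (3 x1^2 + a) / (2 y1)
s = (3*32^2 + 38) / (2*25) mod 53 = 41
x3 = s^2 - 2 x1 mod 53 = 41^2 - 2*32 = 27
y3 = s (x1 - x3) - y1 mod 53 = 41 * (32 - 27) - 25 = 21

2P = (27, 21)


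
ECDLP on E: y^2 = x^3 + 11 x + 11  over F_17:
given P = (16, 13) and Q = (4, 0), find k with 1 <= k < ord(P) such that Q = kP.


Enumerate multiples of P until we hit Q = (4, 0):
  1P = (16, 13)
  2P = (4, 0)
Match found at i = 2.

k = 2


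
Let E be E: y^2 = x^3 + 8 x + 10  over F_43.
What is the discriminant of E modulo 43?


4 a^3 + 27 b^2 = 4*8^3 + 27*10^2 = 2048 + 2700 = 4748
Delta = -16 * (4748) = -75968
Delta mod 43 = 13

Delta = 13 (mod 43)


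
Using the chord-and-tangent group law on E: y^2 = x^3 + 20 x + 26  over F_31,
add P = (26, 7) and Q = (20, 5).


P != Q, so use the chord formula.
s = (y2 - y1) / (x2 - x1) = (29) / (25) mod 31 = 21
x3 = s^2 - x1 - x2 mod 31 = 21^2 - 26 - 20 = 23
y3 = s (x1 - x3) - y1 mod 31 = 21 * (26 - 23) - 7 = 25

P + Q = (23, 25)


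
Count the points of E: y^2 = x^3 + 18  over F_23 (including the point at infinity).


For each x in F_23, count y with y^2 = x^3 + 0 x + 18 mod 23:
  x = 0: RHS = 18, y in [8, 15]  -> 2 point(s)
  x = 2: RHS = 3, y in [7, 16]  -> 2 point(s)
  x = 4: RHS = 13, y in [6, 17]  -> 2 point(s)
  x = 6: RHS = 4, y in [2, 21]  -> 2 point(s)
  x = 7: RHS = 16, y in [4, 19]  -> 2 point(s)
  x = 8: RHS = 1, y in [1, 22]  -> 2 point(s)
  x = 10: RHS = 6, y in [11, 12]  -> 2 point(s)
  x = 14: RHS = 2, y in [5, 18]  -> 2 point(s)
  x = 15: RHS = 12, y in [9, 14]  -> 2 point(s)
  x = 17: RHS = 9, y in [3, 20]  -> 2 point(s)
  x = 18: RHS = 8, y in [10, 13]  -> 2 point(s)
  x = 19: RHS = 0, y in [0]  -> 1 point(s)
Affine points: 23. Add the point at infinity: total = 24.

#E(F_23) = 24


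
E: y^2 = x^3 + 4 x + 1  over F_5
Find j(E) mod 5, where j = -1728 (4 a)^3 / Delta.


Delta = -16(4 a^3 + 27 b^2) mod 5 = 2
-1728 * (4 a)^3 = -1728 * (4*4)^3 mod 5 = 2
j = 2 * 2^(-1) mod 5 = 1

j = 1 (mod 5)


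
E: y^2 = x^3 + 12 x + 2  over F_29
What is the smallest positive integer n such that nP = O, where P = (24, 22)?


Compute successive multiples of P until we hit O:
  1P = (24, 22)
  2P = (10, 7)
  3P = (25, 8)
  4P = (2, 18)
  5P = (27, 17)
  6P = (13, 8)
  7P = (8, 1)
  8P = (19, 19)
  ... (continuing to 28P)
  28P = O

ord(P) = 28


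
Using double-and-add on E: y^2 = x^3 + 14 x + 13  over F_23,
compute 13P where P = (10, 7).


k = 13 = 1101_2 (binary, LSB first: 1011)
Double-and-add from P = (10, 7):
  bit 0 = 1: acc = O + (10, 7) = (10, 7)
  bit 1 = 0: acc unchanged = (10, 7)
  bit 2 = 1: acc = (10, 7) + (14, 20) = (11, 7)
  bit 3 = 1: acc = (11, 7) + (21, 0) = (0, 6)

13P = (0, 6)


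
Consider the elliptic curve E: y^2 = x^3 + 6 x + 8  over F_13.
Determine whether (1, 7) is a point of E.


Check whether y^2 = x^3 + 6 x + 8 (mod 13) for (x, y) = (1, 7).
LHS: y^2 = 7^2 mod 13 = 10
RHS: x^3 + 6 x + 8 = 1^3 + 6*1 + 8 mod 13 = 2
LHS != RHS

No, not on the curve


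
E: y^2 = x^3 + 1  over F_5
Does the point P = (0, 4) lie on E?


Check whether y^2 = x^3 + 0 x + 1 (mod 5) for (x, y) = (0, 4).
LHS: y^2 = 4^2 mod 5 = 1
RHS: x^3 + 0 x + 1 = 0^3 + 0*0 + 1 mod 5 = 1
LHS = RHS

Yes, on the curve


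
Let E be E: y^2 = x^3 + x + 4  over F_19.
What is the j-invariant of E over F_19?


Delta = -16(4 a^3 + 27 b^2) mod 19 = 16
-1728 * (4 a)^3 = -1728 * (4*1)^3 mod 19 = 7
j = 7 * 16^(-1) mod 19 = 4

j = 4 (mod 19)


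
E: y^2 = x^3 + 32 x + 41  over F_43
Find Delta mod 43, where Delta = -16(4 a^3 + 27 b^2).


4 a^3 + 27 b^2 = 4*32^3 + 27*41^2 = 131072 + 45387 = 176459
Delta = -16 * (176459) = -2823344
Delta mod 43 = 36

Delta = 36 (mod 43)


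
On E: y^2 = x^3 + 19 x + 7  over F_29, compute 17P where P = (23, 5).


k = 17 = 10001_2 (binary, LSB first: 10001)
Double-and-add from P = (23, 5):
  bit 0 = 1: acc = O + (23, 5) = (23, 5)
  bit 1 = 0: acc unchanged = (23, 5)
  bit 2 = 0: acc unchanged = (23, 5)
  bit 3 = 0: acc unchanged = (23, 5)
  bit 4 = 1: acc = (23, 5) + (17, 20) = (17, 9)

17P = (17, 9)


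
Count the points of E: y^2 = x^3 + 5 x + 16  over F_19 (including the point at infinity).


For each x in F_19, count y with y^2 = x^3 + 5 x + 16 mod 19:
  x = 0: RHS = 16, y in [4, 15]  -> 2 point(s)
  x = 3: RHS = 1, y in [1, 18]  -> 2 point(s)
  x = 4: RHS = 5, y in [9, 10]  -> 2 point(s)
  x = 8: RHS = 17, y in [6, 13]  -> 2 point(s)
  x = 9: RHS = 11, y in [7, 12]  -> 2 point(s)
  x = 13: RHS = 17, y in [6, 13]  -> 2 point(s)
  x = 17: RHS = 17, y in [6, 13]  -> 2 point(s)
Affine points: 14. Add the point at infinity: total = 15.

#E(F_19) = 15


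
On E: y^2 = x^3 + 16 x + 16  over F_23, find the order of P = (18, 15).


Compute successive multiples of P until we hit O:
  1P = (18, 15)
  2P = (18, 8)
  3P = O

ord(P) = 3


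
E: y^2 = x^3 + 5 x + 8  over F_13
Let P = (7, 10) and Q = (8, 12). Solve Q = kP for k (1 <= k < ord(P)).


Enumerate multiples of P until we hit Q = (8, 12):
  1P = (7, 10)
  2P = (11, 9)
  3P = (4, 12)
  4P = (1, 12)
  5P = (8, 12)
Match found at i = 5.

k = 5


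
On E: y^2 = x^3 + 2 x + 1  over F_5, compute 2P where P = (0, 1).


Doubling: s = (3 x1^2 + a) / (2 y1)
s = (3*0^2 + 2) / (2*1) mod 5 = 1
x3 = s^2 - 2 x1 mod 5 = 1^2 - 2*0 = 1
y3 = s (x1 - x3) - y1 mod 5 = 1 * (0 - 1) - 1 = 3

2P = (1, 3)


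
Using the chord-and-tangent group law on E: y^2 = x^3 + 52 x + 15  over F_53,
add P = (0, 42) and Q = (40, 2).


P != Q, so use the chord formula.
s = (y2 - y1) / (x2 - x1) = (13) / (40) mod 53 = 52
x3 = s^2 - x1 - x2 mod 53 = 52^2 - 0 - 40 = 14
y3 = s (x1 - x3) - y1 mod 53 = 52 * (0 - 14) - 42 = 25

P + Q = (14, 25)


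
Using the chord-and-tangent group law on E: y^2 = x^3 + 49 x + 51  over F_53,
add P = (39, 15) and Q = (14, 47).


P != Q, so use the chord formula.
s = (y2 - y1) / (x2 - x1) = (32) / (28) mod 53 = 39
x3 = s^2 - x1 - x2 mod 53 = 39^2 - 39 - 14 = 37
y3 = s (x1 - x3) - y1 mod 53 = 39 * (39 - 37) - 15 = 10

P + Q = (37, 10)


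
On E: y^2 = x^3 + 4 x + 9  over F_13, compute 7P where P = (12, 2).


k = 7 = 111_2 (binary, LSB first: 111)
Double-and-add from P = (12, 2):
  bit 0 = 1: acc = O + (12, 2) = (12, 2)
  bit 1 = 1: acc = (12, 2) + (1, 1) = (10, 10)
  bit 2 = 1: acc = (10, 10) + (7, 4) = (0, 10)

7P = (0, 10)


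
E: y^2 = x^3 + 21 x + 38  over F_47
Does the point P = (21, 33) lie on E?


Check whether y^2 = x^3 + 21 x + 38 (mod 47) for (x, y) = (21, 33).
LHS: y^2 = 33^2 mod 47 = 8
RHS: x^3 + 21 x + 38 = 21^3 + 21*21 + 38 mod 47 = 11
LHS != RHS

No, not on the curve


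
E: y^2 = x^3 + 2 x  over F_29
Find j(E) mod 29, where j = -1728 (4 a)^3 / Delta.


Delta = -16(4 a^3 + 27 b^2) mod 29 = 10
-1728 * (4 a)^3 = -1728 * (4*2)^3 mod 29 = 25
j = 25 * 10^(-1) mod 29 = 17

j = 17 (mod 29)


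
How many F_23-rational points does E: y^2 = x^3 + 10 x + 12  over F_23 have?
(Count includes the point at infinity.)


For each x in F_23, count y with y^2 = x^3 + 10 x + 12 mod 23:
  x = 0: RHS = 12, y in [9, 14]  -> 2 point(s)
  x = 1: RHS = 0, y in [0]  -> 1 point(s)
  x = 3: RHS = 0, y in [0]  -> 1 point(s)
  x = 4: RHS = 1, y in [1, 22]  -> 2 point(s)
  x = 5: RHS = 3, y in [7, 16]  -> 2 point(s)
  x = 6: RHS = 12, y in [9, 14]  -> 2 point(s)
  x = 8: RHS = 6, y in [11, 12]  -> 2 point(s)
  x = 9: RHS = 3, y in [7, 16]  -> 2 point(s)
  x = 10: RHS = 8, y in [10, 13]  -> 2 point(s)
  x = 11: RHS = 4, y in [2, 21]  -> 2 point(s)
  x = 13: RHS = 16, y in [4, 19]  -> 2 point(s)
  x = 15: RHS = 18, y in [8, 15]  -> 2 point(s)
  x = 16: RHS = 13, y in [6, 17]  -> 2 point(s)
  x = 17: RHS = 12, y in [9, 14]  -> 2 point(s)
  x = 19: RHS = 0, y in [0]  -> 1 point(s)
  x = 20: RHS = 1, y in [1, 22]  -> 2 point(s)
  x = 22: RHS = 1, y in [1, 22]  -> 2 point(s)
Affine points: 31. Add the point at infinity: total = 32.

#E(F_23) = 32


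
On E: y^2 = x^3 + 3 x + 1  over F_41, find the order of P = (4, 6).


Compute successive multiples of P until we hit O:
  1P = (4, 6)
  2P = (28, 15)
  3P = (29, 0)
  4P = (28, 26)
  5P = (4, 35)
  6P = O

ord(P) = 6


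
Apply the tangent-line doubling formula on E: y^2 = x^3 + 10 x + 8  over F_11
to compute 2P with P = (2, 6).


Doubling: s = (3 x1^2 + a) / (2 y1)
s = (3*2^2 + 10) / (2*6) mod 11 = 0
x3 = s^2 - 2 x1 mod 11 = 0^2 - 2*2 = 7
y3 = s (x1 - x3) - y1 mod 11 = 0 * (2 - 7) - 6 = 5

2P = (7, 5)


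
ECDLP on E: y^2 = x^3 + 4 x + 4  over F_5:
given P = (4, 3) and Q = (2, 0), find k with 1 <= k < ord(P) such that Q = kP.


Enumerate multiples of P until we hit Q = (2, 0):
  1P = (4, 3)
  2P = (1, 3)
  3P = (0, 2)
  4P = (2, 0)
Match found at i = 4.

k = 4


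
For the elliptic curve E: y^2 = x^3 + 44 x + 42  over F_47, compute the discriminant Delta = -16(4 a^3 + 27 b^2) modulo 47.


4 a^3 + 27 b^2 = 4*44^3 + 27*42^2 = 340736 + 47628 = 388364
Delta = -16 * (388364) = -6213824
Delta mod 47 = 46

Delta = 46 (mod 47)


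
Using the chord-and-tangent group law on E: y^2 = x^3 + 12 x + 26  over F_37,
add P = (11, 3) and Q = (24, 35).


P != Q, so use the chord formula.
s = (y2 - y1) / (x2 - x1) = (32) / (13) mod 37 = 11
x3 = s^2 - x1 - x2 mod 37 = 11^2 - 11 - 24 = 12
y3 = s (x1 - x3) - y1 mod 37 = 11 * (11 - 12) - 3 = 23

P + Q = (12, 23)


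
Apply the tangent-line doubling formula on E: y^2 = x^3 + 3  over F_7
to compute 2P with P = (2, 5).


Doubling: s = (3 x1^2 + a) / (2 y1)
s = (3*2^2 + 0) / (2*5) mod 7 = 4
x3 = s^2 - 2 x1 mod 7 = 4^2 - 2*2 = 5
y3 = s (x1 - x3) - y1 mod 7 = 4 * (2 - 5) - 5 = 4

2P = (5, 4)


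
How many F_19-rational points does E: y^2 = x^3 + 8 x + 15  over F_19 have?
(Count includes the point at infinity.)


For each x in F_19, count y with y^2 = x^3 + 8 x + 15 mod 19:
  x = 1: RHS = 5, y in [9, 10]  -> 2 point(s)
  x = 2: RHS = 1, y in [1, 18]  -> 2 point(s)
  x = 3: RHS = 9, y in [3, 16]  -> 2 point(s)
  x = 4: RHS = 16, y in [4, 15]  -> 2 point(s)
  x = 5: RHS = 9, y in [3, 16]  -> 2 point(s)
  x = 11: RHS = 9, y in [3, 16]  -> 2 point(s)
  x = 13: RHS = 17, y in [6, 13]  -> 2 point(s)
  x = 18: RHS = 6, y in [5, 14]  -> 2 point(s)
Affine points: 16. Add the point at infinity: total = 17.

#E(F_19) = 17


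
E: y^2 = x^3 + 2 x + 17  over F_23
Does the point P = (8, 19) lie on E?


Check whether y^2 = x^3 + 2 x + 17 (mod 23) for (x, y) = (8, 19).
LHS: y^2 = 19^2 mod 23 = 16
RHS: x^3 + 2 x + 17 = 8^3 + 2*8 + 17 mod 23 = 16
LHS = RHS

Yes, on the curve


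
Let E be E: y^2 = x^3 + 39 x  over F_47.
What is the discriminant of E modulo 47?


4 a^3 + 27 b^2 = 4*39^3 + 27*0^2 = 237276 + 0 = 237276
Delta = -16 * (237276) = -3796416
Delta mod 47 = 9

Delta = 9 (mod 47)


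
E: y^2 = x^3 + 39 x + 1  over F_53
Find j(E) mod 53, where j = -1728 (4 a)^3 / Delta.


Delta = -16(4 a^3 + 27 b^2) mod 53 = 19
-1728 * (4 a)^3 = -1728 * (4*39)^3 mod 53 = 16
j = 16 * 19^(-1) mod 53 = 12

j = 12 (mod 53)


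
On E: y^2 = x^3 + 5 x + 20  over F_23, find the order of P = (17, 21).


Compute successive multiples of P until we hit O:
  1P = (17, 21)
  2P = (18, 13)
  3P = (6, 6)
  4P = (3, 19)
  5P = (11, 16)
  6P = (4, 9)
  7P = (20, 1)
  8P = (10, 9)
  ... (continuing to 25P)
  25P = O

ord(P) = 25


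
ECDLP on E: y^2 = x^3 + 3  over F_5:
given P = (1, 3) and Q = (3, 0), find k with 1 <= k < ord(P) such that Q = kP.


Enumerate multiples of P until we hit Q = (3, 0):
  1P = (1, 3)
  2P = (2, 4)
  3P = (3, 0)
Match found at i = 3.

k = 3


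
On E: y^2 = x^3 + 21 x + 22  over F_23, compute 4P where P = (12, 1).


k = 4 = 100_2 (binary, LSB first: 001)
Double-and-add from P = (12, 1):
  bit 0 = 0: acc unchanged = O
  bit 1 = 0: acc unchanged = O
  bit 2 = 1: acc = O + (2, 16) = (2, 16)

4P = (2, 16)


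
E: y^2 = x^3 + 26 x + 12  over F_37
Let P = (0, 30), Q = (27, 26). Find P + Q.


P != Q, so use the chord formula.
s = (y2 - y1) / (x2 - x1) = (33) / (27) mod 37 = 30
x3 = s^2 - x1 - x2 mod 37 = 30^2 - 0 - 27 = 22
y3 = s (x1 - x3) - y1 mod 37 = 30 * (0 - 22) - 30 = 13

P + Q = (22, 13)


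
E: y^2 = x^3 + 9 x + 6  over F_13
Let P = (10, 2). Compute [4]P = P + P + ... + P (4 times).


k = 4 = 100_2 (binary, LSB first: 001)
Double-and-add from P = (10, 2):
  bit 0 = 0: acc unchanged = O
  bit 1 = 0: acc unchanged = O
  bit 2 = 1: acc = O + (7, 3) = (7, 3)

4P = (7, 3)


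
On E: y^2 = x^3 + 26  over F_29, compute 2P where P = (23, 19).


Doubling: s = (3 x1^2 + a) / (2 y1)
s = (3*23^2 + 0) / (2*19) mod 29 = 12
x3 = s^2 - 2 x1 mod 29 = 12^2 - 2*23 = 11
y3 = s (x1 - x3) - y1 mod 29 = 12 * (23 - 11) - 19 = 9

2P = (11, 9)


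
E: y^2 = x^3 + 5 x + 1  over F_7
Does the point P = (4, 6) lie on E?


Check whether y^2 = x^3 + 5 x + 1 (mod 7) for (x, y) = (4, 6).
LHS: y^2 = 6^2 mod 7 = 1
RHS: x^3 + 5 x + 1 = 4^3 + 5*4 + 1 mod 7 = 1
LHS = RHS

Yes, on the curve


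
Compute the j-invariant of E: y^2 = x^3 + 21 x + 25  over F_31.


Delta = -16(4 a^3 + 27 b^2) mod 31 = 26
-1728 * (4 a)^3 = -1728 * (4*21)^3 mod 31 = 27
j = 27 * 26^(-1) mod 31 = 7

j = 7 (mod 31)


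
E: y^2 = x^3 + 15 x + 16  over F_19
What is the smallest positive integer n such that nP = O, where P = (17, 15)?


Compute successive multiples of P until we hit O:
  1P = (17, 15)
  2P = (5, 11)
  3P = (14, 5)
  4P = (16, 1)
  5P = (11, 12)
  6P = (15, 5)
  7P = (12, 10)
  8P = (10, 11)
  ... (continuing to 26P)
  26P = O

ord(P) = 26


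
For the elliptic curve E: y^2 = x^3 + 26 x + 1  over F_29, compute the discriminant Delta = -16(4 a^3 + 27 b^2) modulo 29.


4 a^3 + 27 b^2 = 4*26^3 + 27*1^2 = 70304 + 27 = 70331
Delta = -16 * (70331) = -1125296
Delta mod 29 = 20

Delta = 20 (mod 29)


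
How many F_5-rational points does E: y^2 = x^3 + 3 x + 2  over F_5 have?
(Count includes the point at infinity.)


For each x in F_5, count y with y^2 = x^3 + 3 x + 2 mod 5:
  x = 1: RHS = 1, y in [1, 4]  -> 2 point(s)
  x = 2: RHS = 1, y in [1, 4]  -> 2 point(s)
Affine points: 4. Add the point at infinity: total = 5.

#E(F_5) = 5


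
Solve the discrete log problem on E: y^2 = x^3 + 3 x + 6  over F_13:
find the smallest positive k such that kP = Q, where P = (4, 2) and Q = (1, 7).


Enumerate multiples of P until we hit Q = (1, 7):
  1P = (4, 2)
  2P = (1, 7)
Match found at i = 2.

k = 2


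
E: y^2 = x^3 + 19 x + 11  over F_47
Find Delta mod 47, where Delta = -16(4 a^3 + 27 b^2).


4 a^3 + 27 b^2 = 4*19^3 + 27*11^2 = 27436 + 3267 = 30703
Delta = -16 * (30703) = -491248
Delta mod 47 = 43

Delta = 43 (mod 47)


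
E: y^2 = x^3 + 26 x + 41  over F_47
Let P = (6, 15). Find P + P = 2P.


Doubling: s = (3 x1^2 + a) / (2 y1)
s = (3*6^2 + 26) / (2*15) mod 47 = 17
x3 = s^2 - 2 x1 mod 47 = 17^2 - 2*6 = 42
y3 = s (x1 - x3) - y1 mod 47 = 17 * (6 - 42) - 15 = 31

2P = (42, 31)


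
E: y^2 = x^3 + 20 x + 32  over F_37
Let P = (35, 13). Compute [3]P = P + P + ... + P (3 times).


k = 3 = 11_2 (binary, LSB first: 11)
Double-and-add from P = (35, 13):
  bit 0 = 1: acc = O + (35, 13) = (35, 13)
  bit 1 = 1: acc = (35, 13) + (25, 5) = (25, 32)

3P = (25, 32)


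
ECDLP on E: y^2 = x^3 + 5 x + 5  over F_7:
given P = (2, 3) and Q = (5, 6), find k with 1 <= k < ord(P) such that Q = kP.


Enumerate multiples of P until we hit Q = (5, 6):
  1P = (2, 3)
  2P = (5, 6)
Match found at i = 2.

k = 2


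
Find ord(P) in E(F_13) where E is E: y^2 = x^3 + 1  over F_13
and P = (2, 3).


Compute successive multiples of P until we hit O:
  1P = (2, 3)
  2P = (0, 1)
  3P = (12, 0)
  4P = (0, 12)
  5P = (2, 10)
  6P = O

ord(P) = 6


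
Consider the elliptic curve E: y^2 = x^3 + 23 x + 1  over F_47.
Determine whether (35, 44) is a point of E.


Check whether y^2 = x^3 + 23 x + 1 (mod 47) for (x, y) = (35, 44).
LHS: y^2 = 44^2 mod 47 = 9
RHS: x^3 + 23 x + 1 = 35^3 + 23*35 + 1 mod 47 = 18
LHS != RHS

No, not on the curve


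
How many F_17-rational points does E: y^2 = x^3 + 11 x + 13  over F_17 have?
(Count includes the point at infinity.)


For each x in F_17, count y with y^2 = x^3 + 11 x + 13 mod 17:
  x = 0: RHS = 13, y in [8, 9]  -> 2 point(s)
  x = 1: RHS = 8, y in [5, 12]  -> 2 point(s)
  x = 2: RHS = 9, y in [3, 14]  -> 2 point(s)
  x = 4: RHS = 2, y in [6, 11]  -> 2 point(s)
  x = 7: RHS = 8, y in [5, 12]  -> 2 point(s)
  x = 8: RHS = 1, y in [1, 16]  -> 2 point(s)
  x = 9: RHS = 8, y in [5, 12]  -> 2 point(s)
  x = 10: RHS = 1, y in [1, 16]  -> 2 point(s)
  x = 14: RHS = 4, y in [2, 15]  -> 2 point(s)
  x = 15: RHS = 0, y in [0]  -> 1 point(s)
  x = 16: RHS = 1, y in [1, 16]  -> 2 point(s)
Affine points: 21. Add the point at infinity: total = 22.

#E(F_17) = 22


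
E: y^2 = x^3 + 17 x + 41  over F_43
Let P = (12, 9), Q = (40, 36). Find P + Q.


P != Q, so use the chord formula.
s = (y2 - y1) / (x2 - x1) = (27) / (28) mod 43 = 24
x3 = s^2 - x1 - x2 mod 43 = 24^2 - 12 - 40 = 8
y3 = s (x1 - x3) - y1 mod 43 = 24 * (12 - 8) - 9 = 1

P + Q = (8, 1)


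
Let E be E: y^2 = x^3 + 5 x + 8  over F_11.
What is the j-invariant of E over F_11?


Delta = -16(4 a^3 + 27 b^2) mod 11 = 3
-1728 * (4 a)^3 = -1728 * (4*5)^3 mod 11 = 8
j = 8 * 3^(-1) mod 11 = 10

j = 10 (mod 11)


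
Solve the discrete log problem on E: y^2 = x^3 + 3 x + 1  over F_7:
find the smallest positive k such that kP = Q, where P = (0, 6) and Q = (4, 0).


Enumerate multiples of P until we hit Q = (4, 0):
  1P = (0, 6)
  2P = (4, 0)
Match found at i = 2.

k = 2


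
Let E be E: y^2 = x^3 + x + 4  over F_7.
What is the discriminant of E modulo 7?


4 a^3 + 27 b^2 = 4*1^3 + 27*4^2 = 4 + 432 = 436
Delta = -16 * (436) = -6976
Delta mod 7 = 3

Delta = 3 (mod 7)


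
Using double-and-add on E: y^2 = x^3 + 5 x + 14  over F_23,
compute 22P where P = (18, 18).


k = 22 = 10110_2 (binary, LSB first: 01101)
Double-and-add from P = (18, 18):
  bit 0 = 0: acc unchanged = O
  bit 1 = 1: acc = O + (5, 16) = (5, 16)
  bit 2 = 1: acc = (5, 16) + (2, 3) = (22, 10)
  bit 3 = 0: acc unchanged = (22, 10)
  bit 4 = 1: acc = (22, 10) + (10, 11) = (18, 5)

22P = (18, 5)


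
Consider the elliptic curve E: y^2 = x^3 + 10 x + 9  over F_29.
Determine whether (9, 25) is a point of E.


Check whether y^2 = x^3 + 10 x + 9 (mod 29) for (x, y) = (9, 25).
LHS: y^2 = 25^2 mod 29 = 16
RHS: x^3 + 10 x + 9 = 9^3 + 10*9 + 9 mod 29 = 16
LHS = RHS

Yes, on the curve


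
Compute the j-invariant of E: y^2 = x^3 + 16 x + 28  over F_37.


Delta = -16(4 a^3 + 27 b^2) mod 37 = 11
-1728 * (4 a)^3 = -1728 * (4*16)^3 mod 37 = 26
j = 26 * 11^(-1) mod 37 = 36

j = 36 (mod 37)


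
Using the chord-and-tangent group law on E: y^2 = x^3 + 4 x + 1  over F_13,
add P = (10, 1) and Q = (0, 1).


P != Q, so use the chord formula.
s = (y2 - y1) / (x2 - x1) = (0) / (3) mod 13 = 0
x3 = s^2 - x1 - x2 mod 13 = 0^2 - 10 - 0 = 3
y3 = s (x1 - x3) - y1 mod 13 = 0 * (10 - 3) - 1 = 12

P + Q = (3, 12)


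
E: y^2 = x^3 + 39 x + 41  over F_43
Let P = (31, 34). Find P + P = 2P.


Doubling: s = (3 x1^2 + a) / (2 y1)
s = (3*31^2 + 39) / (2*34) mod 43 = 24
x3 = s^2 - 2 x1 mod 43 = 24^2 - 2*31 = 41
y3 = s (x1 - x3) - y1 mod 43 = 24 * (31 - 41) - 34 = 27

2P = (41, 27)


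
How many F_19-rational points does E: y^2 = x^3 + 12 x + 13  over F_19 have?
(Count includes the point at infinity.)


For each x in F_19, count y with y^2 = x^3 + 12 x + 13 mod 19:
  x = 1: RHS = 7, y in [8, 11]  -> 2 point(s)
  x = 2: RHS = 7, y in [8, 11]  -> 2 point(s)
  x = 3: RHS = 0, y in [0]  -> 1 point(s)
  x = 4: RHS = 11, y in [7, 12]  -> 2 point(s)
  x = 6: RHS = 16, y in [4, 15]  -> 2 point(s)
  x = 12: RHS = 4, y in [2, 17]  -> 2 point(s)
  x = 16: RHS = 7, y in [8, 11]  -> 2 point(s)
  x = 17: RHS = 0, y in [0]  -> 1 point(s)
  x = 18: RHS = 0, y in [0]  -> 1 point(s)
Affine points: 15. Add the point at infinity: total = 16.

#E(F_19) = 16


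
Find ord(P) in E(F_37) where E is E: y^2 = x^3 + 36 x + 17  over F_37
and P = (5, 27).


Compute successive multiples of P until we hit O:
  1P = (5, 27)
  2P = (27, 10)
  3P = (15, 11)
  4P = (24, 33)
  5P = (4, 22)
  6P = (16, 29)
  7P = (9, 16)
  8P = (19, 30)
  ... (continuing to 34P)
  34P = O

ord(P) = 34


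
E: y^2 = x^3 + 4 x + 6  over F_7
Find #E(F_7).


For each x in F_7, count y with y^2 = x^3 + 4 x + 6 mod 7:
  x = 1: RHS = 4, y in [2, 5]  -> 2 point(s)
  x = 2: RHS = 1, y in [1, 6]  -> 2 point(s)
  x = 4: RHS = 2, y in [3, 4]  -> 2 point(s)
  x = 5: RHS = 4, y in [2, 5]  -> 2 point(s)
  x = 6: RHS = 1, y in [1, 6]  -> 2 point(s)
Affine points: 10. Add the point at infinity: total = 11.

#E(F_7) = 11


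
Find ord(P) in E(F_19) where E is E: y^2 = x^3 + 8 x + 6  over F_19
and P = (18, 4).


Compute successive multiples of P until we hit O:
  1P = (18, 4)
  2P = (3, 0)
  3P = (18, 15)
  4P = O

ord(P) = 4


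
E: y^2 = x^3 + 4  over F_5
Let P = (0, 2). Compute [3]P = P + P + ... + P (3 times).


k = 3 = 11_2 (binary, LSB first: 11)
Double-and-add from P = (0, 2):
  bit 0 = 1: acc = O + (0, 2) = (0, 2)
  bit 1 = 1: acc = (0, 2) + (0, 3) = O

3P = O


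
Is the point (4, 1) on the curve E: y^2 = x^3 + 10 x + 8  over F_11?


Check whether y^2 = x^3 + 10 x + 8 (mod 11) for (x, y) = (4, 1).
LHS: y^2 = 1^2 mod 11 = 1
RHS: x^3 + 10 x + 8 = 4^3 + 10*4 + 8 mod 11 = 2
LHS != RHS

No, not on the curve


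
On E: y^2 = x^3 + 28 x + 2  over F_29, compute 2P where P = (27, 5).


Doubling: s = (3 x1^2 + a) / (2 y1)
s = (3*27^2 + 28) / (2*5) mod 29 = 4
x3 = s^2 - 2 x1 mod 29 = 4^2 - 2*27 = 20
y3 = s (x1 - x3) - y1 mod 29 = 4 * (27 - 20) - 5 = 23

2P = (20, 23)


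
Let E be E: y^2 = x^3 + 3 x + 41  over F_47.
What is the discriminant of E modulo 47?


4 a^3 + 27 b^2 = 4*3^3 + 27*41^2 = 108 + 45387 = 45495
Delta = -16 * (45495) = -727920
Delta mod 47 = 16

Delta = 16 (mod 47)


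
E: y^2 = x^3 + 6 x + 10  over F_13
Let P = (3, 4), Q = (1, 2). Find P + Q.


P != Q, so use the chord formula.
s = (y2 - y1) / (x2 - x1) = (11) / (11) mod 13 = 1
x3 = s^2 - x1 - x2 mod 13 = 1^2 - 3 - 1 = 10
y3 = s (x1 - x3) - y1 mod 13 = 1 * (3 - 10) - 4 = 2

P + Q = (10, 2)


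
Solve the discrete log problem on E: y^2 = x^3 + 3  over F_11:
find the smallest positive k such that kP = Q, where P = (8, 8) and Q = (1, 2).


Enumerate multiples of P until we hit Q = (1, 2):
  1P = (8, 8)
  2P = (7, 4)
  3P = (1, 9)
  4P = (0, 5)
  5P = (4, 10)
  6P = (2, 0)
  7P = (4, 1)
  8P = (0, 6)
  9P = (1, 2)
Match found at i = 9.

k = 9


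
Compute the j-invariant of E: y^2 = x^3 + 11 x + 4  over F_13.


Delta = -16(4 a^3 + 27 b^2) mod 13 = 9
-1728 * (4 a)^3 = -1728 * (4*11)^3 mod 13 = 8
j = 8 * 9^(-1) mod 13 = 11

j = 11 (mod 13)


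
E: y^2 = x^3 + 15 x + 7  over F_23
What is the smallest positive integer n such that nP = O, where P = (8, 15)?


Compute successive multiples of P until we hit O:
  1P = (8, 15)
  2P = (7, 8)
  3P = (11, 10)
  4P = (17, 0)
  5P = (11, 13)
  6P = (7, 15)
  7P = (8, 8)
  8P = O

ord(P) = 8


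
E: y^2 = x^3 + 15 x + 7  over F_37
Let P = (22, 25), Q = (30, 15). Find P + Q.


P != Q, so use the chord formula.
s = (y2 - y1) / (x2 - x1) = (27) / (8) mod 37 = 8
x3 = s^2 - x1 - x2 mod 37 = 8^2 - 22 - 30 = 12
y3 = s (x1 - x3) - y1 mod 37 = 8 * (22 - 12) - 25 = 18

P + Q = (12, 18)


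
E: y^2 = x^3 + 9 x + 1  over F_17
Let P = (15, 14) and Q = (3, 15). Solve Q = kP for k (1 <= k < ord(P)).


Enumerate multiples of P until we hit Q = (3, 15):
  1P = (15, 14)
  2P = (12, 1)
  3P = (5, 1)
  4P = (6, 13)
  5P = (0, 16)
  6P = (3, 15)
Match found at i = 6.

k = 6


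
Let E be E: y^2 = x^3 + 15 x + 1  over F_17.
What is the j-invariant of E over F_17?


Delta = -16(4 a^3 + 27 b^2) mod 17 = 12
-1728 * (4 a)^3 = -1728 * (4*15)^3 mod 17 = 5
j = 5 * 12^(-1) mod 17 = 16

j = 16 (mod 17)


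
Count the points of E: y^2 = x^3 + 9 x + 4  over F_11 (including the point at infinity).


For each x in F_11, count y with y^2 = x^3 + 9 x + 4 mod 11:
  x = 0: RHS = 4, y in [2, 9]  -> 2 point(s)
  x = 1: RHS = 3, y in [5, 6]  -> 2 point(s)
  x = 3: RHS = 3, y in [5, 6]  -> 2 point(s)
  x = 4: RHS = 5, y in [4, 7]  -> 2 point(s)
  x = 5: RHS = 9, y in [3, 8]  -> 2 point(s)
  x = 7: RHS = 3, y in [5, 6]  -> 2 point(s)
  x = 8: RHS = 5, y in [4, 7]  -> 2 point(s)
  x = 9: RHS = 0, y in [0]  -> 1 point(s)
  x = 10: RHS = 5, y in [4, 7]  -> 2 point(s)
Affine points: 17. Add the point at infinity: total = 18.

#E(F_11) = 18


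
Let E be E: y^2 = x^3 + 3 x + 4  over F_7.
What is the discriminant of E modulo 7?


4 a^3 + 27 b^2 = 4*3^3 + 27*4^2 = 108 + 432 = 540
Delta = -16 * (540) = -8640
Delta mod 7 = 5

Delta = 5 (mod 7)


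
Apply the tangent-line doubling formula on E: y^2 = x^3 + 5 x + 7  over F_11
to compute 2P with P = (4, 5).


Doubling: s = (3 x1^2 + a) / (2 y1)
s = (3*4^2 + 5) / (2*5) mod 11 = 2
x3 = s^2 - 2 x1 mod 11 = 2^2 - 2*4 = 7
y3 = s (x1 - x3) - y1 mod 11 = 2 * (4 - 7) - 5 = 0

2P = (7, 0)


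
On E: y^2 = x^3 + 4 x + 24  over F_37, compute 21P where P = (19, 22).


k = 21 = 10101_2 (binary, LSB first: 10101)
Double-and-add from P = (19, 22):
  bit 0 = 1: acc = O + (19, 22) = (19, 22)
  bit 1 = 0: acc unchanged = (19, 22)
  bit 2 = 1: acc = (19, 22) + (10, 18) = (5, 13)
  bit 3 = 0: acc unchanged = (5, 13)
  bit 4 = 1: acc = (5, 13) + (2, 22) = (2, 15)

21P = (2, 15)


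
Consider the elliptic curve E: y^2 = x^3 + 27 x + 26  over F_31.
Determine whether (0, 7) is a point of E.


Check whether y^2 = x^3 + 27 x + 26 (mod 31) for (x, y) = (0, 7).
LHS: y^2 = 7^2 mod 31 = 18
RHS: x^3 + 27 x + 26 = 0^3 + 27*0 + 26 mod 31 = 26
LHS != RHS

No, not on the curve


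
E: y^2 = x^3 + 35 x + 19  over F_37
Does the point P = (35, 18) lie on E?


Check whether y^2 = x^3 + 35 x + 19 (mod 37) for (x, y) = (35, 18).
LHS: y^2 = 18^2 mod 37 = 28
RHS: x^3 + 35 x + 19 = 35^3 + 35*35 + 19 mod 37 = 15
LHS != RHS

No, not on the curve


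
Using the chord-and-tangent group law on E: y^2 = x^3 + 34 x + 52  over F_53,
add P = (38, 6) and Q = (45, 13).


P != Q, so use the chord formula.
s = (y2 - y1) / (x2 - x1) = (7) / (7) mod 53 = 1
x3 = s^2 - x1 - x2 mod 53 = 1^2 - 38 - 45 = 24
y3 = s (x1 - x3) - y1 mod 53 = 1 * (38 - 24) - 6 = 8

P + Q = (24, 8)


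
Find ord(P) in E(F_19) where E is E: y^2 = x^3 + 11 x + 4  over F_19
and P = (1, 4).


Compute successive multiples of P until we hit O:
  1P = (1, 4)
  2P = (7, 14)
  3P = (18, 12)
  4P = (16, 18)
  5P = (0, 2)
  6P = (3, 11)
  7P = (13, 11)
  8P = (6, 1)
  ... (continuing to 19P)
  19P = O

ord(P) = 19


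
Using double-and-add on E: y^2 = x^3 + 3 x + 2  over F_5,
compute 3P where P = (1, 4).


k = 3 = 11_2 (binary, LSB first: 11)
Double-and-add from P = (1, 4):
  bit 0 = 1: acc = O + (1, 4) = (1, 4)
  bit 1 = 1: acc = (1, 4) + (2, 4) = (2, 1)

3P = (2, 1)


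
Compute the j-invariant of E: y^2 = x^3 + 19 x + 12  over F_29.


Delta = -16(4 a^3 + 27 b^2) mod 29 = 23
-1728 * (4 a)^3 = -1728 * (4*19)^3 mod 29 = 7
j = 7 * 23^(-1) mod 29 = 23

j = 23 (mod 29)


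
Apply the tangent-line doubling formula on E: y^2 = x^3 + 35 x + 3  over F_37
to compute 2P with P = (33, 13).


Doubling: s = (3 x1^2 + a) / (2 y1)
s = (3*33^2 + 35) / (2*13) mod 37 = 16
x3 = s^2 - 2 x1 mod 37 = 16^2 - 2*33 = 5
y3 = s (x1 - x3) - y1 mod 37 = 16 * (33 - 5) - 13 = 28

2P = (5, 28)


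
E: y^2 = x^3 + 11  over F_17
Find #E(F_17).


For each x in F_17, count y with y^2 = x^3 + 0 x + 11 mod 17:
  x = 2: RHS = 2, y in [6, 11]  -> 2 point(s)
  x = 3: RHS = 4, y in [2, 15]  -> 2 point(s)
  x = 5: RHS = 0, y in [0]  -> 1 point(s)
  x = 8: RHS = 13, y in [8, 9]  -> 2 point(s)
  x = 9: RHS = 9, y in [3, 14]  -> 2 point(s)
  x = 10: RHS = 8, y in [5, 12]  -> 2 point(s)
  x = 11: RHS = 16, y in [4, 13]  -> 2 point(s)
  x = 13: RHS = 15, y in [7, 10]  -> 2 point(s)
  x = 14: RHS = 1, y in [1, 16]  -> 2 point(s)
Affine points: 17. Add the point at infinity: total = 18.

#E(F_17) = 18


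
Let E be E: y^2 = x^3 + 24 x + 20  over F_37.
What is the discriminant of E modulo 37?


4 a^3 + 27 b^2 = 4*24^3 + 27*20^2 = 55296 + 10800 = 66096
Delta = -16 * (66096) = -1057536
Delta mod 37 = 35

Delta = 35 (mod 37)


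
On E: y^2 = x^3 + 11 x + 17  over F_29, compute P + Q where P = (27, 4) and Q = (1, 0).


P != Q, so use the chord formula.
s = (y2 - y1) / (x2 - x1) = (25) / (3) mod 29 = 18
x3 = s^2 - x1 - x2 mod 29 = 18^2 - 27 - 1 = 6
y3 = s (x1 - x3) - y1 mod 29 = 18 * (27 - 6) - 4 = 26

P + Q = (6, 26)


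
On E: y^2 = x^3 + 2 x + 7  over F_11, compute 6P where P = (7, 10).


k = 6 = 110_2 (binary, LSB first: 011)
Double-and-add from P = (7, 10):
  bit 0 = 0: acc unchanged = O
  bit 1 = 1: acc = O + (6, 9) = (6, 9)
  bit 2 = 1: acc = (6, 9) + (10, 2) = (7, 1)

6P = (7, 1)


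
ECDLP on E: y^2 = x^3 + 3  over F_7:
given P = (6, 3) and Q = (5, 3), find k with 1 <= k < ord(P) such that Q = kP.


Enumerate multiples of P until we hit Q = (5, 3):
  1P = (6, 3)
  2P = (4, 5)
  3P = (5, 3)
Match found at i = 3.

k = 3


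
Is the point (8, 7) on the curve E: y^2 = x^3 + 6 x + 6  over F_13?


Check whether y^2 = x^3 + 6 x + 6 (mod 13) for (x, y) = (8, 7).
LHS: y^2 = 7^2 mod 13 = 10
RHS: x^3 + 6 x + 6 = 8^3 + 6*8 + 6 mod 13 = 7
LHS != RHS

No, not on the curve


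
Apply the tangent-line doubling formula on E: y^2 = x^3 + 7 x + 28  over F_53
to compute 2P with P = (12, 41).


Doubling: s = (3 x1^2 + a) / (2 y1)
s = (3*12^2 + 7) / (2*41) mod 53 = 6
x3 = s^2 - 2 x1 mod 53 = 6^2 - 2*12 = 12
y3 = s (x1 - x3) - y1 mod 53 = 6 * (12 - 12) - 41 = 12

2P = (12, 12)


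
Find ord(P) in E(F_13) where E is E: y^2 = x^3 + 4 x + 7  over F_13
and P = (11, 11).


Compute successive multiples of P until we hit O:
  1P = (11, 11)
  2P = (7, 12)
  3P = (4, 10)
  4P = (2, 7)
  5P = (1, 5)
  6P = (5, 3)
  7P = (6, 0)
  8P = (5, 10)
  ... (continuing to 14P)
  14P = O

ord(P) = 14


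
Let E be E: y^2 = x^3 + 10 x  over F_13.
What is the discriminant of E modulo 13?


4 a^3 + 27 b^2 = 4*10^3 + 27*0^2 = 4000 + 0 = 4000
Delta = -16 * (4000) = -64000
Delta mod 13 = 12

Delta = 12 (mod 13)


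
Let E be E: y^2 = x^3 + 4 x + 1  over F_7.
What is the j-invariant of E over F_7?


Delta = -16(4 a^3 + 27 b^2) mod 7 = 1
-1728 * (4 a)^3 = -1728 * (4*4)^3 mod 7 = 1
j = 1 * 1^(-1) mod 7 = 1

j = 1 (mod 7)


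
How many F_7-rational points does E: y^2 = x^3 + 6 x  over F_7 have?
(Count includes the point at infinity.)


For each x in F_7, count y with y^2 = x^3 + 6 x + 0 mod 7:
  x = 0: RHS = 0, y in [0]  -> 1 point(s)
  x = 1: RHS = 0, y in [0]  -> 1 point(s)
  x = 4: RHS = 4, y in [2, 5]  -> 2 point(s)
  x = 5: RHS = 1, y in [1, 6]  -> 2 point(s)
  x = 6: RHS = 0, y in [0]  -> 1 point(s)
Affine points: 7. Add the point at infinity: total = 8.

#E(F_7) = 8


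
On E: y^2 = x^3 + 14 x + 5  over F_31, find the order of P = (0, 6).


Compute successive multiples of P until we hit O:
  1P = (0, 6)
  2P = (16, 27)
  3P = (12, 17)
  4P = (8, 28)
  5P = (17, 17)
  6P = (23, 1)
  7P = (5, 18)
  8P = (2, 14)
  ... (continuing to 18P)
  18P = O

ord(P) = 18


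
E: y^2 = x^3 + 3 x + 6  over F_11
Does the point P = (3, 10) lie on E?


Check whether y^2 = x^3 + 3 x + 6 (mod 11) for (x, y) = (3, 10).
LHS: y^2 = 10^2 mod 11 = 1
RHS: x^3 + 3 x + 6 = 3^3 + 3*3 + 6 mod 11 = 9
LHS != RHS

No, not on the curve


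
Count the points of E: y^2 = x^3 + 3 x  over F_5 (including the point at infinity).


For each x in F_5, count y with y^2 = x^3 + 3 x + 0 mod 5:
  x = 0: RHS = 0, y in [0]  -> 1 point(s)
  x = 1: RHS = 4, y in [2, 3]  -> 2 point(s)
  x = 2: RHS = 4, y in [2, 3]  -> 2 point(s)
  x = 3: RHS = 1, y in [1, 4]  -> 2 point(s)
  x = 4: RHS = 1, y in [1, 4]  -> 2 point(s)
Affine points: 9. Add the point at infinity: total = 10.

#E(F_5) = 10


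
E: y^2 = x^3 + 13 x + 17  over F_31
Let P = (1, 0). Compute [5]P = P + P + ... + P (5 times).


k = 5 = 101_2 (binary, LSB first: 101)
Double-and-add from P = (1, 0):
  bit 0 = 1: acc = O + (1, 0) = (1, 0)
  bit 1 = 0: acc unchanged = (1, 0)
  bit 2 = 1: acc = (1, 0) + O = (1, 0)

5P = (1, 0)


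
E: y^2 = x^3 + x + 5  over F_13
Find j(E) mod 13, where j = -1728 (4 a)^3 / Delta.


Delta = -16(4 a^3 + 27 b^2) mod 13 = 4
-1728 * (4 a)^3 = -1728 * (4*1)^3 mod 13 = 12
j = 12 * 4^(-1) mod 13 = 3

j = 3 (mod 13)


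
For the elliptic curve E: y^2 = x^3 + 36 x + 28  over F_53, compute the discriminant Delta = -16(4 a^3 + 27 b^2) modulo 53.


4 a^3 + 27 b^2 = 4*36^3 + 27*28^2 = 186624 + 21168 = 207792
Delta = -16 * (207792) = -3324672
Delta mod 53 = 18

Delta = 18 (mod 53)


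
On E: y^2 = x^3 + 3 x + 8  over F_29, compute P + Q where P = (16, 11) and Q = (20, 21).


P != Q, so use the chord formula.
s = (y2 - y1) / (x2 - x1) = (10) / (4) mod 29 = 17
x3 = s^2 - x1 - x2 mod 29 = 17^2 - 16 - 20 = 21
y3 = s (x1 - x3) - y1 mod 29 = 17 * (16 - 21) - 11 = 20

P + Q = (21, 20)


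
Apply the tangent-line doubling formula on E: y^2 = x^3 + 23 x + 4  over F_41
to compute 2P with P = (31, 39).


Doubling: s = (3 x1^2 + a) / (2 y1)
s = (3*31^2 + 23) / (2*39) mod 41 = 32
x3 = s^2 - 2 x1 mod 41 = 32^2 - 2*31 = 19
y3 = s (x1 - x3) - y1 mod 41 = 32 * (31 - 19) - 39 = 17

2P = (19, 17)


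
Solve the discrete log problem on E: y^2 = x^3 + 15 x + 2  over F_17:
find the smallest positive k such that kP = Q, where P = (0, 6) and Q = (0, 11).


Enumerate multiples of P until we hit Q = (0, 11):
  1P = (0, 6)
  2P = (9, 4)
  3P = (7, 5)
  4P = (1, 16)
  5P = (14, 7)
  6P = (5, 7)
  7P = (10, 9)
  8P = (11, 6)
  9P = (6, 11)
  10P = (15, 7)
  11P = (15, 10)
  12P = (6, 6)
  13P = (11, 11)
  14P = (10, 8)
  15P = (5, 10)
  16P = (14, 10)
  17P = (1, 1)
  18P = (7, 12)
  19P = (9, 13)
  20P = (0, 11)
Match found at i = 20.

k = 20


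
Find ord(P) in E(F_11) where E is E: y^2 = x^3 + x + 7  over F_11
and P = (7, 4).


Compute successive multiples of P until we hit O:
  1P = (7, 4)
  2P = (1, 8)
  3P = (1, 3)
  4P = (7, 7)
  5P = O

ord(P) = 5


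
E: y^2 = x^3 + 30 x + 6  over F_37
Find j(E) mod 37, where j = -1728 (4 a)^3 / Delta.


Delta = -16(4 a^3 + 27 b^2) mod 37 = 36
-1728 * (4 a)^3 = -1728 * (4*30)^3 mod 37 = 27
j = 27 * 36^(-1) mod 37 = 10

j = 10 (mod 37)


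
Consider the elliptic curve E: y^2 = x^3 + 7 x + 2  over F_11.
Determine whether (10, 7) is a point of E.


Check whether y^2 = x^3 + 7 x + 2 (mod 11) for (x, y) = (10, 7).
LHS: y^2 = 7^2 mod 11 = 5
RHS: x^3 + 7 x + 2 = 10^3 + 7*10 + 2 mod 11 = 5
LHS = RHS

Yes, on the curve


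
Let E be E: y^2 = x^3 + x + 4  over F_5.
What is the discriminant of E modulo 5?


4 a^3 + 27 b^2 = 4*1^3 + 27*4^2 = 4 + 432 = 436
Delta = -16 * (436) = -6976
Delta mod 5 = 4

Delta = 4 (mod 5)


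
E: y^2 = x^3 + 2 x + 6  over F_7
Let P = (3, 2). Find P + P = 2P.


Doubling: s = (3 x1^2 + a) / (2 y1)
s = (3*3^2 + 2) / (2*2) mod 7 = 2
x3 = s^2 - 2 x1 mod 7 = 2^2 - 2*3 = 5
y3 = s (x1 - x3) - y1 mod 7 = 2 * (3 - 5) - 2 = 1

2P = (5, 1)


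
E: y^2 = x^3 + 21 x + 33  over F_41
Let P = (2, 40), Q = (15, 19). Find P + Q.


P != Q, so use the chord formula.
s = (y2 - y1) / (x2 - x1) = (20) / (13) mod 41 = 11
x3 = s^2 - x1 - x2 mod 41 = 11^2 - 2 - 15 = 22
y3 = s (x1 - x3) - y1 mod 41 = 11 * (2 - 22) - 40 = 27

P + Q = (22, 27)


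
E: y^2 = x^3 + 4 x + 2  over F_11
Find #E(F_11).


For each x in F_11, count y with y^2 = x^3 + 4 x + 2 mod 11:
  x = 4: RHS = 5, y in [4, 7]  -> 2 point(s)
  x = 5: RHS = 4, y in [2, 9]  -> 2 point(s)
  x = 6: RHS = 0, y in [0]  -> 1 point(s)
Affine points: 5. Add the point at infinity: total = 6.

#E(F_11) = 6


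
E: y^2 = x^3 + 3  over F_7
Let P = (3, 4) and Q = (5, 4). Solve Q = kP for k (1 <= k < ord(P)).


Enumerate multiples of P until we hit Q = (5, 4):
  1P = (3, 4)
  2P = (2, 2)
  3P = (6, 4)
  4P = (5, 3)
  5P = (1, 2)
  6P = (4, 2)
  7P = (4, 5)
  8P = (1, 5)
  9P = (5, 4)
Match found at i = 9.

k = 9


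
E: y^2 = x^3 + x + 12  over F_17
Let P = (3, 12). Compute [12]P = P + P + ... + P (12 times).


k = 12 = 1100_2 (binary, LSB first: 0011)
Double-and-add from P = (3, 12):
  bit 0 = 0: acc unchanged = O
  bit 1 = 0: acc unchanged = O
  bit 2 = 1: acc = O + (15, 11) = (15, 11)
  bit 3 = 1: acc = (15, 11) + (6, 9) = (12, 1)

12P = (12, 1)


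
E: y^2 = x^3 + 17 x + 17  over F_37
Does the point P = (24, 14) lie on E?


Check whether y^2 = x^3 + 17 x + 17 (mod 37) for (x, y) = (24, 14).
LHS: y^2 = 14^2 mod 37 = 11
RHS: x^3 + 17 x + 17 = 24^3 + 17*24 + 17 mod 37 = 4
LHS != RHS

No, not on the curve


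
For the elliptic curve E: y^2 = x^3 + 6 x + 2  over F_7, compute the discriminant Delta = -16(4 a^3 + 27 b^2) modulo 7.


4 a^3 + 27 b^2 = 4*6^3 + 27*2^2 = 864 + 108 = 972
Delta = -16 * (972) = -15552
Delta mod 7 = 2

Delta = 2 (mod 7)


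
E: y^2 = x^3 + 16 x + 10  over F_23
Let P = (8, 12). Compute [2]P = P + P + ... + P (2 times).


k = 2 = 10_2 (binary, LSB first: 01)
Double-and-add from P = (8, 12):
  bit 0 = 0: acc unchanged = O
  bit 1 = 1: acc = O + (8, 11) = (8, 11)

2P = (8, 11)


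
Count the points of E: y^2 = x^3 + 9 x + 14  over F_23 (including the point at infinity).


For each x in F_23, count y with y^2 = x^3 + 9 x + 14 mod 23:
  x = 1: RHS = 1, y in [1, 22]  -> 2 point(s)
  x = 5: RHS = 0, y in [0]  -> 1 point(s)
  x = 6: RHS = 8, y in [10, 13]  -> 2 point(s)
  x = 7: RHS = 6, y in [11, 12]  -> 2 point(s)
  x = 8: RHS = 0, y in [0]  -> 1 point(s)
  x = 10: RHS = 0, y in [0]  -> 1 point(s)
  x = 11: RHS = 18, y in [8, 15]  -> 2 point(s)
  x = 14: RHS = 9, y in [3, 20]  -> 2 point(s)
  x = 19: RHS = 6, y in [11, 12]  -> 2 point(s)
  x = 20: RHS = 6, y in [11, 12]  -> 2 point(s)
  x = 22: RHS = 4, y in [2, 21]  -> 2 point(s)
Affine points: 19. Add the point at infinity: total = 20.

#E(F_23) = 20


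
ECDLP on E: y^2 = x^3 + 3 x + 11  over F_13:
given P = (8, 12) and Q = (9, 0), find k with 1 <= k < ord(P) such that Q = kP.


Enumerate multiples of P until we hit Q = (9, 0):
  1P = (8, 12)
  2P = (10, 1)
  3P = (9, 0)
Match found at i = 3.

k = 3


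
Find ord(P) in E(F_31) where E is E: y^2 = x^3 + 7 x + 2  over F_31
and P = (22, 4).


Compute successive multiples of P until we hit O:
  1P = (22, 4)
  2P = (20, 12)
  3P = (5, 21)
  4P = (5, 10)
  5P = (20, 19)
  6P = (22, 27)
  7P = O

ord(P) = 7


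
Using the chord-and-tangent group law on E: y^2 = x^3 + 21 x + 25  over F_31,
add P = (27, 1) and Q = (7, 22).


P != Q, so use the chord formula.
s = (y2 - y1) / (x2 - x1) = (21) / (11) mod 31 = 16
x3 = s^2 - x1 - x2 mod 31 = 16^2 - 27 - 7 = 5
y3 = s (x1 - x3) - y1 mod 31 = 16 * (27 - 5) - 1 = 10

P + Q = (5, 10)


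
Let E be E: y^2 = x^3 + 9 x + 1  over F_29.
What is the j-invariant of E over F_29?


Delta = -16(4 a^3 + 27 b^2) mod 29 = 8
-1728 * (4 a)^3 = -1728 * (4*9)^3 mod 29 = 27
j = 27 * 8^(-1) mod 29 = 7

j = 7 (mod 29)


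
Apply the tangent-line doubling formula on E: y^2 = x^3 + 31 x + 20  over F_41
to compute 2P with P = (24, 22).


Doubling: s = (3 x1^2 + a) / (2 y1)
s = (3*24^2 + 31) / (2*22) mod 41 = 26
x3 = s^2 - 2 x1 mod 41 = 26^2 - 2*24 = 13
y3 = s (x1 - x3) - y1 mod 41 = 26 * (24 - 13) - 22 = 18

2P = (13, 18)


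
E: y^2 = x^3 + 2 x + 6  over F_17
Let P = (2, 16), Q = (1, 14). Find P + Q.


P != Q, so use the chord formula.
s = (y2 - y1) / (x2 - x1) = (15) / (16) mod 17 = 2
x3 = s^2 - x1 - x2 mod 17 = 2^2 - 2 - 1 = 1
y3 = s (x1 - x3) - y1 mod 17 = 2 * (2 - 1) - 16 = 3

P + Q = (1, 3)


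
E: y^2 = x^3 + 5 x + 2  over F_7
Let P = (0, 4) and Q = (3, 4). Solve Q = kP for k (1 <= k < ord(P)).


Enumerate multiples of P until we hit Q = (3, 4):
  1P = (0, 4)
  2P = (4, 4)
  3P = (3, 3)
  4P = (1, 1)
  5P = (1, 6)
  6P = (3, 4)
Match found at i = 6.

k = 6


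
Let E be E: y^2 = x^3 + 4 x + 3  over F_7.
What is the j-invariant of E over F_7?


Delta = -16(4 a^3 + 27 b^2) mod 7 = 3
-1728 * (4 a)^3 = -1728 * (4*4)^3 mod 7 = 1
j = 1 * 3^(-1) mod 7 = 5

j = 5 (mod 7)


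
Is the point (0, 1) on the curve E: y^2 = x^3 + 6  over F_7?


Check whether y^2 = x^3 + 0 x + 6 (mod 7) for (x, y) = (0, 1).
LHS: y^2 = 1^2 mod 7 = 1
RHS: x^3 + 0 x + 6 = 0^3 + 0*0 + 6 mod 7 = 6
LHS != RHS

No, not on the curve
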